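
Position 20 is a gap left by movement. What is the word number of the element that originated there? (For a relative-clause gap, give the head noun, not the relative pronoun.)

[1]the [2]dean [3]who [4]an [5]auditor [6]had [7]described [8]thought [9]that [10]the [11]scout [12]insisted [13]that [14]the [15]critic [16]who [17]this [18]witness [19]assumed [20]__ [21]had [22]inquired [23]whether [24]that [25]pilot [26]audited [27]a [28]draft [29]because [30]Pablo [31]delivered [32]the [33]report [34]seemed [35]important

The gap at 20 is the subject of "inquired", inside a relative clause.
The relative pronoun is "who" (word 16); it is bound by the head noun immediately before it.
Its filler is the head noun "critic", at word 15.

15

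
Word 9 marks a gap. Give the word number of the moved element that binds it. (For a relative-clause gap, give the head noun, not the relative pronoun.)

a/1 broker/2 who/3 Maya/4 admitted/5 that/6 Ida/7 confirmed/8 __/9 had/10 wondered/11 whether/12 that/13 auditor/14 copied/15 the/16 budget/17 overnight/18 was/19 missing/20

2

The gap at 9 is the subject of "wondered", inside a relative clause.
The relative pronoun is "who" (word 3); it is bound by the head noun immediately before it.
Its filler is the head noun "broker", at word 2.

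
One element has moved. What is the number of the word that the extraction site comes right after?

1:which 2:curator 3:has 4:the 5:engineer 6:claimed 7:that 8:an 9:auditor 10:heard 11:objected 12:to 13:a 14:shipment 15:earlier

The displaced element is "which curator" (word 2).
It is linked across 2 clause boundaries (that → Ø).
It functions as the subject of "objected", so the gap sits immediately after word 10 ("heard").
Base order: The engineer has claimed that an auditor heard which curator objected to a shipment earlier.

10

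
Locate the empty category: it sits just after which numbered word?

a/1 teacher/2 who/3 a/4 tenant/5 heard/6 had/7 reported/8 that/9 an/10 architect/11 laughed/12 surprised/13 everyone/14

The displaced element is "a teacher" (word 2).
It is linked across 1 clause boundary (Ø).
It functions as the subject of "reported", so the gap sits immediately after word 6 ("heard").
Base order: A tenant heard that a teacher had reported that an architect laughed.

6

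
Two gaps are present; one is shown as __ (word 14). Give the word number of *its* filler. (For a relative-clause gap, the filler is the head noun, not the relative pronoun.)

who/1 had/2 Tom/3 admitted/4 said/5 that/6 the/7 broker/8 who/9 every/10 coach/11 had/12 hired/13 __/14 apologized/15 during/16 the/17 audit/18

The marked gap is inside the relative clause, the direct object of "hired".
Its filler is the head noun "broker" (via "who"), at word 8.
(The other dependency links word 1 to a gap after word 4.)

8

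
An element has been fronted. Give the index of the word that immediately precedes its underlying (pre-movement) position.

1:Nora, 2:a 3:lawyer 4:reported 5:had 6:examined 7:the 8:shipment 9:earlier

4

The displaced element is "Nora" (word 1).
It is linked across 1 clause boundary (Ø).
It functions as the subject of "examined", so the gap sits immediately after word 4 ("reported").
Base order: A lawyer reported that Nora had examined the shipment earlier.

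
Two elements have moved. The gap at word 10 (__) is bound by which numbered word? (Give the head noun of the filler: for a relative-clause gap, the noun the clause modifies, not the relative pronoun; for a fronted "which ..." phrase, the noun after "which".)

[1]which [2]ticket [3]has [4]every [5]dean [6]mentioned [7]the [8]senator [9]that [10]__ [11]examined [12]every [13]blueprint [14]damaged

The marked gap is inside the relative clause, the subject of "examined".
Its filler is the head noun "senator" (via "that"), at word 8.
(The other dependency links word 2 to a gap after word 14.)

8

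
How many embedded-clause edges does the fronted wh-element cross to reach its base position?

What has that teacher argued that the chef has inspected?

1

"what" is extracted from the object of "inspected".
Boundaries crossed, outermost first: [that] — 1 in total.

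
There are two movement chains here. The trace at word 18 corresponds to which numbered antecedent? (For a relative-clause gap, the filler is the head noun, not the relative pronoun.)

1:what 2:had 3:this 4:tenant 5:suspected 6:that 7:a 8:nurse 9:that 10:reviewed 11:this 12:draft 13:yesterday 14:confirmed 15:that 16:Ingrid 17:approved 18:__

The marked gap is the direct object of "approved".
Its filler is the fronted wh-phrase "what", at word 1.
(The other dependency links word 8 to a gap after word 9.)

1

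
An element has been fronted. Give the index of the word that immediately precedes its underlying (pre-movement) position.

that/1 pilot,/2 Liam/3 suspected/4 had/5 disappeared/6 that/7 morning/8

The displaced element is "that pilot" (word 2).
It is linked across 1 clause boundary (Ø).
It functions as the subject of "disappeared", so the gap sits immediately after word 4 ("suspected").
Base order: Liam suspected that that pilot had disappeared that morning.

4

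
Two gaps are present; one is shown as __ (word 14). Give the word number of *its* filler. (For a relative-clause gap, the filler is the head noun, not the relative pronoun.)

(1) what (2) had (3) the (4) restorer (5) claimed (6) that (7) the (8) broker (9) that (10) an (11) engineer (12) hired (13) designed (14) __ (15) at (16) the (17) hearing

1

The marked gap is the direct object of "designed".
Its filler is the fronted wh-phrase "what", at word 1.
(The other dependency links word 8 to a gap after word 12.)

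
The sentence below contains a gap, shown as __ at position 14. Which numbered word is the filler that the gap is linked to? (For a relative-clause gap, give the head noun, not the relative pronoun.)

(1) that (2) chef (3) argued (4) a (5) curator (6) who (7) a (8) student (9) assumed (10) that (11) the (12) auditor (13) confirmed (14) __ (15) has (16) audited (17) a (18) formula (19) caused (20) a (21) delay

5

The gap at 14 is the subject of "audited", inside a relative clause.
The relative pronoun is "who" (word 6); it is bound by the head noun immediately before it.
Its filler is the head noun "curator", at word 5.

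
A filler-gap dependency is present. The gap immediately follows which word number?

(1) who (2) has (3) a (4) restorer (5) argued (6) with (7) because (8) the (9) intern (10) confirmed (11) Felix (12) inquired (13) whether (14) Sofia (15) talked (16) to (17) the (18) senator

The displaced element is "who" (word 1).
It functions as the object of the preposition "with" of "argued", so the gap sits immediately after word 6 ("with").
Base order: A restorer has argued with who because the intern confirmed Felix inquired whether Sofia talked to the senator.

6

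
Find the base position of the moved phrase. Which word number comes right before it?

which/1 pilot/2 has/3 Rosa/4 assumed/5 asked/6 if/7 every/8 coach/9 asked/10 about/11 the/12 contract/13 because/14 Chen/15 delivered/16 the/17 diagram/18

The displaced element is "which pilot" (word 2).
It is linked across 1 clause boundary (Ø).
It functions as the subject of "asked", so the gap sits immediately after word 5 ("assumed").
Base order: Rosa has assumed that which pilot asked if every coach asked about the contract because Chen delivered the diagram.

5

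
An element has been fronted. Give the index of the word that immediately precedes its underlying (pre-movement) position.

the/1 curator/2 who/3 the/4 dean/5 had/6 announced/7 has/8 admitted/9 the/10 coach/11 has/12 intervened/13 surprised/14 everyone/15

The displaced element is "the curator" (word 2).
It is linked across 1 clause boundary (Ø).
It functions as the subject of "admitted", so the gap sits immediately after word 7 ("announced").
Base order: The dean had announced that the curator has admitted the coach has intervened.

7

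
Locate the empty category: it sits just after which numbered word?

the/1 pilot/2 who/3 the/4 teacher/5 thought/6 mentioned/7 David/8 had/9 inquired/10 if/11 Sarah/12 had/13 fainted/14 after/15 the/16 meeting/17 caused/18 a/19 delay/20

6

The displaced element is "the pilot" (word 2).
It is linked across 1 clause boundary (Ø).
It functions as the subject of "mentioned", so the gap sits immediately after word 6 ("thought").
Base order: The teacher thought that the pilot mentioned David had inquired if Sarah had fainted after the meeting.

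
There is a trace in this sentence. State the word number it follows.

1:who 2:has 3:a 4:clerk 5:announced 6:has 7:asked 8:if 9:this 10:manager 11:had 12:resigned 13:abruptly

The displaced element is "who" (word 1).
It is linked across 1 clause boundary (Ø).
It functions as the subject of "asked", so the gap sits immediately after word 5 ("announced").
Base order: A clerk has announced who has asked if this manager had resigned abruptly.

5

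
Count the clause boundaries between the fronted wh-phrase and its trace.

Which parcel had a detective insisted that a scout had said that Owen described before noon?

"which parcel" is extracted from the object of "described".
Boundaries crossed, outermost first: [that], [that] — 2 in total.

2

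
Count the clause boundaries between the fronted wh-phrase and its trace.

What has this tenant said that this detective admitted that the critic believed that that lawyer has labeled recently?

3

"what" is extracted from the object of "labeled".
Boundaries crossed, outermost first: [that], [that], [that] — 3 in total.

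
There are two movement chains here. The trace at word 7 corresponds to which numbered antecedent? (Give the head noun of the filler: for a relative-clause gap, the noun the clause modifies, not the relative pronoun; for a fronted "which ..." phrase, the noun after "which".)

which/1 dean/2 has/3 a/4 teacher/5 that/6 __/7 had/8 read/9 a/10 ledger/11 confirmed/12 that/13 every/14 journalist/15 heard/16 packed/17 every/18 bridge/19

The marked gap is inside the relative clause, the subject of "read".
Its filler is the head noun "teacher" (via "that"), at word 5.
(The other dependency links word 2 to a gap after word 16.)

5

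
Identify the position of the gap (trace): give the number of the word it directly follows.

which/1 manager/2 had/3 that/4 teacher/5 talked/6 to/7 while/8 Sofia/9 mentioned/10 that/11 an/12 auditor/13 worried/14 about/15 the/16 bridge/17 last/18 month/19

The displaced element is "which manager" (word 2).
It functions as the object of the preposition "to" of "talked", so the gap sits immediately after word 7 ("to").
Base order: That teacher had talked to which manager while Sofia mentioned that an auditor worried about the bridge last month.

7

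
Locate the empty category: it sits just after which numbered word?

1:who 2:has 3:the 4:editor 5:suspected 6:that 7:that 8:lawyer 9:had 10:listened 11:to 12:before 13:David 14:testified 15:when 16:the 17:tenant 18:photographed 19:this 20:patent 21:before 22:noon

11

The displaced element is "who" (word 1).
It is linked across 1 clause boundary (that).
It functions as the object of the preposition "to" of "listened", so the gap sits immediately after word 11 ("to").
Base order: The editor has suspected that that lawyer had listened to who before David testified when the tenant photographed this patent before noon.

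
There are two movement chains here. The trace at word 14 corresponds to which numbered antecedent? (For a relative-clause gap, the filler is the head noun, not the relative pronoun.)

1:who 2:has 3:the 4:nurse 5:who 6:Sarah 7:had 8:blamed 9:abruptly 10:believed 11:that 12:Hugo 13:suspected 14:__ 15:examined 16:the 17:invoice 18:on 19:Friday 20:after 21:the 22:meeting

1

The marked gap is the subject of "examined".
Its filler is the fronted wh-phrase "who", at word 1.
(The other dependency links word 4 to a gap after word 8.)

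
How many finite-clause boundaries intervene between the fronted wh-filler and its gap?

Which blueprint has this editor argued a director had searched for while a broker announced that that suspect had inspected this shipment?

1

"which blueprint" is extracted from the PP object of "searched".
Boundaries crossed, outermost first: [Ø] — 1 in total.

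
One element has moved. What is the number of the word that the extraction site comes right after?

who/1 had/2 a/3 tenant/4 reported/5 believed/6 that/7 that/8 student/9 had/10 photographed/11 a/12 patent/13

The displaced element is "who" (word 1).
It is linked across 1 clause boundary (Ø).
It functions as the subject of "believed", so the gap sits immediately after word 5 ("reported").
Base order: A tenant had reported that who believed that that student had photographed a patent.

5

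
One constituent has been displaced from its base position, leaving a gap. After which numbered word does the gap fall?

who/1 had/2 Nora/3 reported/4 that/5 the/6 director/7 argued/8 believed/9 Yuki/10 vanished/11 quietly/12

8

The displaced element is "who" (word 1).
It is linked across 2 clause boundaries (that → Ø).
It functions as the subject of "believed", so the gap sits immediately after word 8 ("argued").
Base order: Nora had reported that the director argued who believed Yuki vanished quietly.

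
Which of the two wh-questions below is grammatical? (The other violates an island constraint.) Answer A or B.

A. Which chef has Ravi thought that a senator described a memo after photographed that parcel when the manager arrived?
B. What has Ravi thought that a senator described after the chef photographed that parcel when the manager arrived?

In A, the wh-phrase is extracted from inside an adjunct island (introduced by "after"), which blocks movement.
In B, the extraction path crosses only that-complement boundaries, which are transparent.
So B is grammatical.

B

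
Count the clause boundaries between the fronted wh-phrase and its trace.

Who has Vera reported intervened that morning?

"who" is extracted from the subject of "intervened".
Boundaries crossed, outermost first: [Ø] — 1 in total.

1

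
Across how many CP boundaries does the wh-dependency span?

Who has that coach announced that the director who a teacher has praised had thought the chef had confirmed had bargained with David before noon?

"who" is extracted from the subject of "bargained".
Boundaries crossed, outermost first: [that], [Ø], [Ø] — 3 in total.

3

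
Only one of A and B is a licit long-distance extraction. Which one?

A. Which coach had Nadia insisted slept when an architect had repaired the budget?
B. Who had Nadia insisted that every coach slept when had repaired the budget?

In B, the wh-phrase is extracted from inside an adjunct island (introduced by "when"), which blocks movement.
In A, the extraction path crosses only that-complement boundaries, which are transparent.
So A is grammatical.

A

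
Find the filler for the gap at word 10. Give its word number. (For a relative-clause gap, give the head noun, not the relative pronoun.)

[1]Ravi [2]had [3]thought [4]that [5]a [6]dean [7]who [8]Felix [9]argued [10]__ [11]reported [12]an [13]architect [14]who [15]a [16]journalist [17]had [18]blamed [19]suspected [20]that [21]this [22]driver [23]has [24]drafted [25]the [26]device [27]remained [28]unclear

The gap at 10 is the subject of "reported", inside a relative clause.
The relative pronoun is "who" (word 7); it is bound by the head noun immediately before it.
Its filler is the head noun "dean", at word 6.

6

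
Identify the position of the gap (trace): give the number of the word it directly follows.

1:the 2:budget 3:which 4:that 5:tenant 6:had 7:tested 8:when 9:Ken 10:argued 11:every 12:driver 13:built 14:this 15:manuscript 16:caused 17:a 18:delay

7

The displaced element is "the budget" (word 2).
It functions as the direct object of "tested", so the gap sits immediately after word 7 ("tested").
Base order: That tenant had tested the budget when Ken argued every driver built this manuscript.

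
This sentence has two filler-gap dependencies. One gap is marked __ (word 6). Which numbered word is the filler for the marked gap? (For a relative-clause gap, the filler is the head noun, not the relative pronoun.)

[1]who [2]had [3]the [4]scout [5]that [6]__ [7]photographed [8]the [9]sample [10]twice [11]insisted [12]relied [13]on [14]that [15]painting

4

The marked gap is inside the relative clause, the subject of "photographed".
Its filler is the head noun "scout" (via "that"), at word 4.
(The other dependency links word 1 to a gap after word 11.)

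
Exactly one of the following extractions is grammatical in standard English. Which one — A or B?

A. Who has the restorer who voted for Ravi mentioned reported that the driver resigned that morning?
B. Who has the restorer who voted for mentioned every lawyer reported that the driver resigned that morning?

A

In B, the wh-phrase is extracted from inside a complex-NP island (relative clause) (introduced by "who"), which blocks movement.
In A, the extraction path crosses only that-complement boundaries, which are transparent.
So A is grammatical.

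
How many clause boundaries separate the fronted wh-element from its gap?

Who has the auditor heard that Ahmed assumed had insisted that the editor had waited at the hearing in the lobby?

2

"who" is extracted from the subject of "insisted".
Boundaries crossed, outermost first: [that], [Ø] — 2 in total.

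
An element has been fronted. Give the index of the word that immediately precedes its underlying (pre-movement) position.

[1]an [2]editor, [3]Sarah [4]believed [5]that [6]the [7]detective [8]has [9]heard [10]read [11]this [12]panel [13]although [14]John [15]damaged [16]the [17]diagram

The displaced element is "an editor" (word 2).
It is linked across 2 clause boundaries (that → Ø).
It functions as the subject of "read", so the gap sits immediately after word 9 ("heard").
Base order: Sarah believed that the detective has heard that an editor read this panel although John damaged the diagram.

9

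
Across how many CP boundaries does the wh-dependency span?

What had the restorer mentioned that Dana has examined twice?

"what" is extracted from the object of "examined".
Boundaries crossed, outermost first: [that] — 1 in total.

1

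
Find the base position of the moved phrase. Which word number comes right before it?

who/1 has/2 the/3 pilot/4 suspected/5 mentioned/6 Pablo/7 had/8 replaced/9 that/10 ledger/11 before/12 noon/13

The displaced element is "who" (word 1).
It is linked across 1 clause boundary (Ø).
It functions as the subject of "mentioned", so the gap sits immediately after word 5 ("suspected").
Base order: The pilot has suspected that who mentioned Pablo had replaced that ledger before noon.

5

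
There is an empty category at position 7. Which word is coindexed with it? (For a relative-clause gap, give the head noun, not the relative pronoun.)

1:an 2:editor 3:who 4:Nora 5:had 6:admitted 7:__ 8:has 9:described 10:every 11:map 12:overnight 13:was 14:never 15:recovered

The gap at 7 is the subject of "described", inside a relative clause.
The relative pronoun is "who" (word 3); it is bound by the head noun immediately before it.
Its filler is the head noun "editor", at word 2.

2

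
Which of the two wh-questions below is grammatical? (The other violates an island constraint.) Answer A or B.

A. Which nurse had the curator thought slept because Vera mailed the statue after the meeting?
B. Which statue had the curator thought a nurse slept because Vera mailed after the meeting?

A

In B, the wh-phrase is extracted from inside an adjunct island (introduced by "because"), which blocks movement.
In A, the extraction path crosses only that-complement boundaries, which are transparent.
So A is grammatical.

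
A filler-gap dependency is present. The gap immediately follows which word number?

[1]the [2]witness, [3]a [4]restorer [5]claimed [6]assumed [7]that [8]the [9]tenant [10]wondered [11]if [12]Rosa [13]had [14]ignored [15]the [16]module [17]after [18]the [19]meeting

5

The displaced element is "the witness" (word 2).
It is linked across 1 clause boundary (Ø).
It functions as the subject of "assumed", so the gap sits immediately after word 5 ("claimed").
Base order: A restorer claimed that the witness assumed that the tenant wondered if Rosa had ignored the module after the meeting.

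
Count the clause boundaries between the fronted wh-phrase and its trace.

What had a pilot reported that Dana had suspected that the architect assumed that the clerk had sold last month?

"what" is extracted from the object of "sold".
Boundaries crossed, outermost first: [that], [that], [that] — 3 in total.

3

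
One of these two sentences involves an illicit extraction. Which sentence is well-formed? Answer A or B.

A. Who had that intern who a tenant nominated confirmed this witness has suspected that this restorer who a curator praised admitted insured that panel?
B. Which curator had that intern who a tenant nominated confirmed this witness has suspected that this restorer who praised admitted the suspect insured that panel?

A

In B, the wh-phrase is extracted from inside a complex-NP island (relative clause) (introduced by "who"), which blocks movement.
In A, the extraction path crosses only that-complement boundaries, which are transparent.
So A is grammatical.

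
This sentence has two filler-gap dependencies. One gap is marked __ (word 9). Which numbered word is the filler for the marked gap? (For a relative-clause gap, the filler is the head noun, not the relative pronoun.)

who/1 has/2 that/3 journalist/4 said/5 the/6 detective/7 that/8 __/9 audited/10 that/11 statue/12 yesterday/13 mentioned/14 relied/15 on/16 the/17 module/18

7

The marked gap is inside the relative clause, the subject of "audited".
Its filler is the head noun "detective" (via "that"), at word 7.
(The other dependency links word 1 to a gap after word 14.)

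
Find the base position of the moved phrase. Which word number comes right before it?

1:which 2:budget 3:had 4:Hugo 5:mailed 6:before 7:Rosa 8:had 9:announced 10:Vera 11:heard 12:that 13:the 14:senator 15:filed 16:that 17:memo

The displaced element is "which budget" (word 2).
It functions as the direct object of "mailed", so the gap sits immediately after word 5 ("mailed").
Base order: Hugo had mailed which budget before Rosa had announced Vera heard that the senator filed that memo.

5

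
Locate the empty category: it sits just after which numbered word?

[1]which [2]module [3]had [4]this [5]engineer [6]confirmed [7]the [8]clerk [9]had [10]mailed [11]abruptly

The displaced element is "which module" (word 2).
It is linked across 1 clause boundary (Ø).
It functions as the direct object of "mailed", so the gap sits immediately after word 10 ("mailed").
Base order: This engineer had confirmed the clerk had mailed which module abruptly.

10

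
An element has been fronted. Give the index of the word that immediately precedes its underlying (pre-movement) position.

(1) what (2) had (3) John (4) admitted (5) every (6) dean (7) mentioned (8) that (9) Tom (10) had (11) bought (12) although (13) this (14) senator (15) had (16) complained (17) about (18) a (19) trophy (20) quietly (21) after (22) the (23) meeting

The displaced element is "what" (word 1).
It is linked across 2 clause boundaries (Ø → that).
It functions as the direct object of "bought", so the gap sits immediately after word 11 ("bought").
Base order: John had admitted every dean mentioned that Tom had bought what although this senator had complained about a trophy quietly after the meeting.

11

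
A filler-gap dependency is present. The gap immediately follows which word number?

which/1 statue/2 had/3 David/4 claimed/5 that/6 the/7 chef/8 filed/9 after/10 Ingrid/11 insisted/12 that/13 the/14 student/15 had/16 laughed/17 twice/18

The displaced element is "which statue" (word 2).
It is linked across 1 clause boundary (that).
It functions as the direct object of "filed", so the gap sits immediately after word 9 ("filed").
Base order: David had claimed that the chef filed which statue after Ingrid insisted that the student had laughed twice.

9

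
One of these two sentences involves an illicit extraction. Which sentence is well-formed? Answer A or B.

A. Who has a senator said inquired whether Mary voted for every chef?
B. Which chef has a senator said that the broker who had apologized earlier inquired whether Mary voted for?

In B, the wh-phrase is extracted from inside a wh-island (introduced by "whether"), which blocks movement.
In A, the extraction path crosses only that-complement boundaries, which are transparent.
So A is grammatical.

A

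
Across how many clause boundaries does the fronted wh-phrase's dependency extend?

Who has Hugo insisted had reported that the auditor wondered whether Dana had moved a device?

"who" is extracted from the subject of "reported".
Boundaries crossed, outermost first: [Ø] — 1 in total.

1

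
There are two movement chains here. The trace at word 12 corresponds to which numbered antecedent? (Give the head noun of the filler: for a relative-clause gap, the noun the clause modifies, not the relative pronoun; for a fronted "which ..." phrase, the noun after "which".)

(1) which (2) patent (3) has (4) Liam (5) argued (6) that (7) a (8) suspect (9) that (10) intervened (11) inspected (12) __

2

The marked gap is the direct object of "inspected".
Its filler is the fronted wh-phrase "which patent", at word 2.
(The other dependency links word 8 to a gap after word 9.)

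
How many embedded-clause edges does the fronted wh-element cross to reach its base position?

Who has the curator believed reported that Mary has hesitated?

1

"who" is extracted from the subject of "reported".
Boundaries crossed, outermost first: [Ø] — 1 in total.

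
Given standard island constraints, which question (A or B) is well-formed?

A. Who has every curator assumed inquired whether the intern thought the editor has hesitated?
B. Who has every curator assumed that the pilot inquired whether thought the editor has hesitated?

A

In B, the wh-phrase is extracted from inside a wh-island (introduced by "whether"), which blocks movement.
In A, the extraction path crosses only that-complement boundaries, which are transparent.
So A is grammatical.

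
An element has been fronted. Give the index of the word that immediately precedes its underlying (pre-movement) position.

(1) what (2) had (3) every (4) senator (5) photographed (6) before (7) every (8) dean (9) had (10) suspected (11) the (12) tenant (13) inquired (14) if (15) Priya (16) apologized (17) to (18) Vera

5

The displaced element is "what" (word 1).
It functions as the direct object of "photographed", so the gap sits immediately after word 5 ("photographed").
Base order: Every senator had photographed what before every dean had suspected the tenant inquired if Priya apologized to Vera.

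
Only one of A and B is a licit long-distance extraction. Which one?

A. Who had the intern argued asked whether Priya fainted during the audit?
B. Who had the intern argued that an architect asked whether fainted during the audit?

A

In B, the wh-phrase is extracted from inside a wh-island (introduced by "whether"), which blocks movement.
In A, the extraction path crosses only that-complement boundaries, which are transparent.
So A is grammatical.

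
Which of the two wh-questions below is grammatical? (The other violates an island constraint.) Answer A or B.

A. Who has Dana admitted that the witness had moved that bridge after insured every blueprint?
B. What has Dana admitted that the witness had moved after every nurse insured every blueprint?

B

In A, the wh-phrase is extracted from inside an adjunct island (introduced by "after"), which blocks movement.
In B, the extraction path crosses only that-complement boundaries, which are transparent.
So B is grammatical.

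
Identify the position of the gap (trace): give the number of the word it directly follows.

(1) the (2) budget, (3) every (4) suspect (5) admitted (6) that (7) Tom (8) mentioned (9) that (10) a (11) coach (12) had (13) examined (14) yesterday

13

The displaced element is "the budget" (word 2).
It is linked across 2 clause boundaries (that → that).
It functions as the direct object of "examined", so the gap sits immediately after word 13 ("examined").
Base order: Every suspect admitted that Tom mentioned that a coach had examined the budget yesterday.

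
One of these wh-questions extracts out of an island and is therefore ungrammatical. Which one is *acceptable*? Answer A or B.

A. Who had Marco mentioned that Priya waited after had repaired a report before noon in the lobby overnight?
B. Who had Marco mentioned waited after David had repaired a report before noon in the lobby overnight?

In A, the wh-phrase is extracted from inside an adjunct island (introduced by "after"), which blocks movement.
In B, the extraction path crosses only that-complement boundaries, which are transparent.
So B is grammatical.

B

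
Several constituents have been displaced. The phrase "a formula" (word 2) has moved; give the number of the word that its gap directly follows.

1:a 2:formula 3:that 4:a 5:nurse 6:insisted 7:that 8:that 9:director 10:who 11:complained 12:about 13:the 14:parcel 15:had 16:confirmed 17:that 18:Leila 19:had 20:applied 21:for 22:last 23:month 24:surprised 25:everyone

21

The displaced element is "a formula" (word 2).
It is linked across 2 clause boundaries (that → that).
It functions as the object of the preposition "for" of "applied", so the gap sits immediately after word 21 ("for").
Base order: A nurse insisted that that director who complained about the parcel had confirmed that Leila had applied for a formula last month.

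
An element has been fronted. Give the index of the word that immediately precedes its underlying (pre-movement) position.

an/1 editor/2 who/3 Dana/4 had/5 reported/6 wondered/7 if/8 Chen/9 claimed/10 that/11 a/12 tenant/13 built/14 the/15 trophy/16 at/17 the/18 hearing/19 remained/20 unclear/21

The displaced element is "an editor" (word 2).
It is linked across 1 clause boundary (Ø).
It functions as the subject of "wondered", so the gap sits immediately after word 6 ("reported").
Base order: Dana had reported that an editor wondered if Chen claimed that a tenant built the trophy at the hearing.

6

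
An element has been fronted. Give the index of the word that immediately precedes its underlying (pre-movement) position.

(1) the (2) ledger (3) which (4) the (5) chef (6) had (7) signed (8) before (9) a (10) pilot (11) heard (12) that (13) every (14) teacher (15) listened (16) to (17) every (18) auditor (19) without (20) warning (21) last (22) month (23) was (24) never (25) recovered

The displaced element is "the ledger" (word 2).
It functions as the direct object of "signed", so the gap sits immediately after word 7 ("signed").
Base order: The chef had signed the ledger before a pilot heard that every teacher listened to every auditor without warning last month.

7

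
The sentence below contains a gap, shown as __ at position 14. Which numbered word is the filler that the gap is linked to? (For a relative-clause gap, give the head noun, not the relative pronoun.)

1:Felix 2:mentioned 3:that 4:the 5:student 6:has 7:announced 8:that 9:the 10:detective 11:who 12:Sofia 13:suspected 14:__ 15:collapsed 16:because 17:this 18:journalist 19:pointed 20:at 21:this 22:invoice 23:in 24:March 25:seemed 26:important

10

The gap at 14 is the subject of "collapsed", inside a relative clause.
The relative pronoun is "who" (word 11); it is bound by the head noun immediately before it.
Its filler is the head noun "detective", at word 10.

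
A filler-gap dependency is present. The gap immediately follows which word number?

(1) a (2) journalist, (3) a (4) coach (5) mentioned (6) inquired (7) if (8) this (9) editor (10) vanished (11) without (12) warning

The displaced element is "a journalist" (word 2).
It is linked across 1 clause boundary (Ø).
It functions as the subject of "inquired", so the gap sits immediately after word 5 ("mentioned").
Base order: A coach mentioned that a journalist inquired if this editor vanished without warning.

5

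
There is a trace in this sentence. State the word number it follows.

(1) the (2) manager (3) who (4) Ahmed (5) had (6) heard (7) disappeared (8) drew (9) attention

The displaced element is "the manager" (word 2).
It is linked across 1 clause boundary (Ø).
It functions as the subject of "disappeared", so the gap sits immediately after word 6 ("heard").
Base order: Ahmed had heard the manager disappeared.

6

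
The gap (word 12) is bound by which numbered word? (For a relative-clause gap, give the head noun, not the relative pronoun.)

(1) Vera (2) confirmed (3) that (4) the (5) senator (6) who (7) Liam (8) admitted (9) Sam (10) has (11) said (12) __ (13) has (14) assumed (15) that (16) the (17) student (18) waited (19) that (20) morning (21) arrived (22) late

5

The gap at 12 is the subject of "assumed", inside a relative clause.
The relative pronoun is "who" (word 6); it is bound by the head noun immediately before it.
Its filler is the head noun "senator", at word 5.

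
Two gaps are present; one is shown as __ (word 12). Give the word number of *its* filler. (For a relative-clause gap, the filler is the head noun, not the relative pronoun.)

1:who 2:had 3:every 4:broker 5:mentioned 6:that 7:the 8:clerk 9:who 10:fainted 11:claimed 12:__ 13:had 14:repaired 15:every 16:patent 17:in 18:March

The marked gap is the subject of "repaired".
Its filler is the fronted wh-phrase "who", at word 1.
(The other dependency links word 8 to a gap after word 9.)

1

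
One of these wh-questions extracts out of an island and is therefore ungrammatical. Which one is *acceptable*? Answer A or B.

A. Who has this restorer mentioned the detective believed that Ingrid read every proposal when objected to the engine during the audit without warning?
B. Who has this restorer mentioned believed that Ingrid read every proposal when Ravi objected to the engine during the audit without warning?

In A, the wh-phrase is extracted from inside an adjunct island (introduced by "when"), which blocks movement.
In B, the extraction path crosses only that-complement boundaries, which are transparent.
So B is grammatical.

B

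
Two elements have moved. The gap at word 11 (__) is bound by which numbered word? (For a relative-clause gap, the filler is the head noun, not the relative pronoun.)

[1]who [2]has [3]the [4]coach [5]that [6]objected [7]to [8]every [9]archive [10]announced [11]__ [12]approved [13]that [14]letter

The marked gap is the subject of "approved".
Its filler is the fronted wh-phrase "who", at word 1.
(The other dependency links word 4 to a gap after word 5.)

1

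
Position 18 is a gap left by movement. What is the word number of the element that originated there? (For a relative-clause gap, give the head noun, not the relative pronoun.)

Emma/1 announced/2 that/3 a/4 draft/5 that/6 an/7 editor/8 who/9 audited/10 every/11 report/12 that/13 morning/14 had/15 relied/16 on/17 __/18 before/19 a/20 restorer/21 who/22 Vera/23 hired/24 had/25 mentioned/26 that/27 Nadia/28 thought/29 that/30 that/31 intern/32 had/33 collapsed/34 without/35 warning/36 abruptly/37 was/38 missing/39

The gap at 18 is the prepositional object of "relied", inside a relative clause.
The relative pronoun is "that" (word 6); it is bound by the head noun immediately before it.
Its filler is the head noun "draft", at word 5.

5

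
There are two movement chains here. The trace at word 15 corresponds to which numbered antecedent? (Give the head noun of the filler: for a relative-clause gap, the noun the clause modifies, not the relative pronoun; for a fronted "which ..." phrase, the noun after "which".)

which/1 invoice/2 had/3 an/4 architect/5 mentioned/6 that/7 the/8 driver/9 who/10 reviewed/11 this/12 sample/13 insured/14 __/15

The marked gap is the direct object of "insured".
Its filler is the fronted wh-phrase "which invoice", at word 2.
(The other dependency links word 9 to a gap after word 10.)

2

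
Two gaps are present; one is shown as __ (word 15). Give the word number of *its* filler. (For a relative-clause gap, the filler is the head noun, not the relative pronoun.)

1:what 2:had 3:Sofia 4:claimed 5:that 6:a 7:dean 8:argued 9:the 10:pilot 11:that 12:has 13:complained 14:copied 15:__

1

The marked gap is the direct object of "copied".
Its filler is the fronted wh-phrase "what", at word 1.
(The other dependency links word 10 to a gap after word 11.)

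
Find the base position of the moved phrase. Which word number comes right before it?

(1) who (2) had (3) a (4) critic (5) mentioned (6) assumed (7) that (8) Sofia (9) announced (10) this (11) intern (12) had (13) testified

5

The displaced element is "who" (word 1).
It is linked across 1 clause boundary (Ø).
It functions as the subject of "assumed", so the gap sits immediately after word 5 ("mentioned").
Base order: A critic had mentioned that who assumed that Sofia announced this intern had testified.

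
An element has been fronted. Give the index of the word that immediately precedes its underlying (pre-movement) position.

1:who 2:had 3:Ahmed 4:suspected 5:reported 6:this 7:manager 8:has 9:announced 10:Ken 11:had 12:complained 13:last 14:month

The displaced element is "who" (word 1).
It is linked across 1 clause boundary (Ø).
It functions as the subject of "reported", so the gap sits immediately after word 4 ("suspected").
Base order: Ahmed had suspected that who reported this manager has announced Ken had complained last month.

4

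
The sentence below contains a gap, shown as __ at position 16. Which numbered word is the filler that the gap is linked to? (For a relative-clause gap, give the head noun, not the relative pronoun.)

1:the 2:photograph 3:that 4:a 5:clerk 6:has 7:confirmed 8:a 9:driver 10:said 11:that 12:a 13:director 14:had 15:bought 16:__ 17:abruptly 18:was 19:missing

2

The gap at 16 is the object of "bought", inside a relative clause.
The relative pronoun is "that" (word 3); it is bound by the head noun immediately before it.
Its filler is the head noun "photograph", at word 2.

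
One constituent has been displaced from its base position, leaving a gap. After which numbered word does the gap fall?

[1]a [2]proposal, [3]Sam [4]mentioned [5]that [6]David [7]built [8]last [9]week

7

The displaced element is "a proposal" (word 2).
It is linked across 1 clause boundary (that).
It functions as the direct object of "built", so the gap sits immediately after word 7 ("built").
Base order: Sam mentioned that David built a proposal last week.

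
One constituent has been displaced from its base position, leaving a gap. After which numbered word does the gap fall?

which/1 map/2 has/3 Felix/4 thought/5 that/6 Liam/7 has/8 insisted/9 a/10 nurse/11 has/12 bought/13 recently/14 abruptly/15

The displaced element is "which map" (word 2).
It is linked across 2 clause boundaries (that → Ø).
It functions as the direct object of "bought", so the gap sits immediately after word 13 ("bought").
Base order: Felix has thought that Liam has insisted a nurse has bought which map recently abruptly.

13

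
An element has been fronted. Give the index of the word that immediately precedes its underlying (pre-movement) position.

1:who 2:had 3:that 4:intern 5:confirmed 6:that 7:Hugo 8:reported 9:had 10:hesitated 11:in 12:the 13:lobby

The displaced element is "who" (word 1).
It is linked across 2 clause boundaries (that → Ø).
It functions as the subject of "hesitated", so the gap sits immediately after word 8 ("reported").
Base order: That intern had confirmed that Hugo reported that who had hesitated in the lobby.

8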